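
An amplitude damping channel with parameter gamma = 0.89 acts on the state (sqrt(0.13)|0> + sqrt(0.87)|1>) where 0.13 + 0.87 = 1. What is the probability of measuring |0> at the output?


For amplitude damping with parameter gamma on state sqrt(a)|0> + sqrt(b)|1>:
alpha^2 = 0.13, beta^2 = 0.87
P(|0>) = alpha^2 + gamma * beta^2
= 0.13 + 0.89 * 0.87
= 0.13 + 0.7743
= 0.9043

0.9043


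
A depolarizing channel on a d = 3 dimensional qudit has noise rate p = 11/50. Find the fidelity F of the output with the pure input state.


F = (1-p) + p/d
= (1 - 0.2200) + 0.2200/3
= 0.7800 + 0.0733
= 0.8533

0.8533


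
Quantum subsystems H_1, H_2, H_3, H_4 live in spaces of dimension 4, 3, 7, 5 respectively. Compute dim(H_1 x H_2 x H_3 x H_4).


dim(H_1 x H_2 x H_3 x H_4) = 4 * 3 * 7 * 5
= 12 * 7 * 5
= 84 * 5
= 420

420


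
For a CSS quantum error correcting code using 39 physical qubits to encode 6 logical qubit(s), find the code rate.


Code rate R = k/n
= 6/39
= 0.1538

0.1538


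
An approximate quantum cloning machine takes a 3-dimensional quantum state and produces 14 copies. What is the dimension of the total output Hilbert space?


Output space = H^(tensor 14) where dim(H) = 3
dim = 3^14
= 9 (after 2 factors)
= 27 (after 3 factors)
= 81 (after 4 factors)
= 243 (after 5 factors)
= 729 (after 6 factors)
= 2187 (after 7 factors)
= 6561 (after 8 factors)
= 19683 (after 9 factors)
= 59049 (after 10 factors)
= 177147 (after 11 factors)
= 531441 (after 12 factors)
= 1594323 (after 13 factors)
= 4782969 (after 14 factors)
= 4782969

4782969


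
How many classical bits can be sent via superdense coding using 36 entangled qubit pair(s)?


Superdense coding allows 2 classical bits per shared entangled pair.
36 pair(s) -> 2 * 36 = 72 classical bits

72


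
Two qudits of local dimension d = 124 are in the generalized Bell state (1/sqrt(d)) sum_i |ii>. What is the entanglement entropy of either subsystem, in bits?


For a maximally entangled state in d x d:
S = log2(d) = log2(124)
= 6.9542

6.9542


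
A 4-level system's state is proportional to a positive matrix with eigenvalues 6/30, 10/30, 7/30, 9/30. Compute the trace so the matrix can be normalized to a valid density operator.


tr(M) = sum of eigenvalues
= 6/30 + 10/30 + 7/30 + 9/30
= 32/30
= 1.0667

1.0667


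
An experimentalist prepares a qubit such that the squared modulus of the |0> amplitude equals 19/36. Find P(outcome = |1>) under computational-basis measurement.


|alpha|^2 = 19/36 = 0.5278
|beta|^2 = 1 - 19/36 = 17/36 = 0.4722
P(|1>) = |beta|^2 = 0.4722

0.4722


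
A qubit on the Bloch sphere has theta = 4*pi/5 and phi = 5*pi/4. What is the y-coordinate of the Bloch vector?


theta = 2.5133, phi = 3.9270
r_y = sin(theta)*sin(phi) = 0.5878 * -0.7071
r_y = -0.4156

-0.4156


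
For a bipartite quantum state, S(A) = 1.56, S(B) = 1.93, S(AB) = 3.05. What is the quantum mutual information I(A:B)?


I(A:B) = S(A) + S(B) - S(AB)
= 1.56 + 1.93 - 3.05
= 0.4400

0.4400


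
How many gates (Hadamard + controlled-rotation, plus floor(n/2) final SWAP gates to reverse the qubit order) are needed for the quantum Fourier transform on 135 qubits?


Hadamard gates: 135
Controlled rotations: n*(n-1)/2 = 135*134/2 = 9045
SWAP gates: floor(n/2) = floor(135/2) = 67
Total = 135 + 9045 + 67
= 9247

9247


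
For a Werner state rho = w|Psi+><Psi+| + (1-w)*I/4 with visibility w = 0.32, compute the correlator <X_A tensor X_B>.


|Psi+> = (|01> + |10>)/sqrt(2)
For the pure Bell state, <X_A X_B> = +1 (Bell-state Pauli correlator).
The maximally-mixed part I/4 has tr(I/4 * P tensor P) = 0 for any traceless Pauli P.
So <X_A X_B>_rho = w * (+1) + (1 - w) * 0
= 0.32 * (+1)
= 0.3200

0.3200


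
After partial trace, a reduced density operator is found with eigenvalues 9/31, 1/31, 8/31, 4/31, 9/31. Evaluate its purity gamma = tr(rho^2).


tr(rho^2) = sum of eigenvalues squared
= (9/31)^2 + (1/31)^2 + (8/31)^2 + (4/31)^2 + (9/31)^2
= (81 + 1 + 64 + 16 + 81) / 961
= 243/961
= 0.2529

0.2529


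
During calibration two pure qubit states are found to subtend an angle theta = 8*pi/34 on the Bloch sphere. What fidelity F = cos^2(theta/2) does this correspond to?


For states separated by angle theta on Bloch sphere:
F = cos^2(theta/2)
theta = 8*pi/34 = 0.7392
theta/2 = 0.3696
cos(theta/2) = 0.9325
F = 0.8695

0.8695


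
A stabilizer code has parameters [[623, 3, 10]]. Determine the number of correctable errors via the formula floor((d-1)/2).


Code parameters: [[623, 3, 10]], distance d = 10.
Number of correctable errors = floor((d-1)/2)
= floor((10 - 1)/2)
= floor(9/2)
= 4

4


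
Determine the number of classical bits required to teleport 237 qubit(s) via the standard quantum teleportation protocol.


Quantum teleportation requires 2 classical bits per qubit teleported.
237 qubit(s) -> 2 * 237 = 474 classical bits

474


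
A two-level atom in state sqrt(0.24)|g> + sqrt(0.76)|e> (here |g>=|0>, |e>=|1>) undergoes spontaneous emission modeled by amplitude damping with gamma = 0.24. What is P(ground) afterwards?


For amplitude damping with parameter gamma on state sqrt(a)|0> + sqrt(b)|1>:
alpha^2 = 0.24, beta^2 = 0.76
P(|0>) = alpha^2 + gamma * beta^2
= 0.24 + 0.24 * 0.76
= 0.24 + 0.1824
= 0.4224

0.4224


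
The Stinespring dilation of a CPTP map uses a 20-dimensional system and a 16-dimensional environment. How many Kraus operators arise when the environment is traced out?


Tracing out the environment in an orthonormal basis {|i>_E} gives Kraus operators K_i = <i|_E U |0>_E.
Number of Kraus operators = dim(H_env) = d_env
= 16

16


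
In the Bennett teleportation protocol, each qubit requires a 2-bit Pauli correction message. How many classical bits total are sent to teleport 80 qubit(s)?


Quantum teleportation requires 2 classical bits per qubit teleported.
80 qubit(s) -> 2 * 80 = 160 classical bits

160


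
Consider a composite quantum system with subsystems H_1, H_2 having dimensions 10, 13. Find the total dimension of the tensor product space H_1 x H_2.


dim(H_1 x H_2) = 10 * 13
= 130

130


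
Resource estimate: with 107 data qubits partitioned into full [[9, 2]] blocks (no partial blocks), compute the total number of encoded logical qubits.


Each code block uses 9 physical qubits for 2 logical qubit(s).
Number of complete blocks = floor(107 / 9) = 11
Logical qubits = 11 * 2
= 22

22


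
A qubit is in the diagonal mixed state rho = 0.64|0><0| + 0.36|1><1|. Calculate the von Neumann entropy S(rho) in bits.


S = -p*log2(p) - (1-p)*log2(1-p)
p = 0.6400, 1-p = 0.3600
= -0.6400 * log2(0.6400) - 0.3600 * log2(0.3600)
= -(-0.4121) - (-0.5306)
= 0.9427

0.9427


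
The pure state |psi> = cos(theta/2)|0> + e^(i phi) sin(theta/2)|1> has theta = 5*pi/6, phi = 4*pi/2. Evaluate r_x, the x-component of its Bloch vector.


theta = 2.6180, phi = 6.2832
r_x = sin(theta)*cos(phi) = 0.5000 * 1.0000
r_x = 0.5000

0.5000


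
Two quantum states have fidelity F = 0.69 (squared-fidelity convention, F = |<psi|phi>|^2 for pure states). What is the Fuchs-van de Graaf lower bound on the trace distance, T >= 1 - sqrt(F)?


Fuchs-van de Graaf (squared-fidelity convention): 1 - sqrt(F) <= T <= sqrt(1 - F).
Lower bound: T >= 1 - sqrt(F)
sqrt(F) = sqrt(0.69) = 0.8307
T >= 1 - 0.8307
T >= 0.1693

0.1693


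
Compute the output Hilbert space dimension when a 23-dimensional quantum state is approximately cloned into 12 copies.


Output space = H^(tensor 12) where dim(H) = 23
dim = 23^12
= 529 (after 2 factors)
= 12167 (after 3 factors)
= 279841 (after 4 factors)
= 6436343 (after 5 factors)
= 148035889 (after 6 factors)
= 3404825447 (after 7 factors)
= 78310985281 (after 8 factors)
= 1801152661463 (after 9 factors)
= 41426511213649 (after 10 factors)
= 952809757913927 (after 11 factors)
= 21914624432020321 (after 12 factors)
= 21914624432020321

21914624432020321


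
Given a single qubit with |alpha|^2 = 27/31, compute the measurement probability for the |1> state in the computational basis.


|alpha|^2 = 27/31 = 0.8710
|beta|^2 = 1 - 27/31 = 4/31 = 0.1290
P(|1>) = |beta|^2 = 0.1290

0.1290


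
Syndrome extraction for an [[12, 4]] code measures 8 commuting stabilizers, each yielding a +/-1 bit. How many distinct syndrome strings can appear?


Each stabilizer generator gives a binary (+1 or -1) measurement outcome.
With 8 independent generators:
Total syndromes = 2^8
= 256

256


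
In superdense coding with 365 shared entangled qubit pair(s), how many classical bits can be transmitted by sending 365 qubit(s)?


Superdense coding allows 2 classical bits per shared entangled pair.
365 pair(s) -> 2 * 365 = 730 classical bits

730


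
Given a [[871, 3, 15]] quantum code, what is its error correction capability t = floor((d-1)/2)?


Code parameters: [[871, 3, 15]], distance d = 15.
Number of correctable errors = floor((d-1)/2)
= floor((15 - 1)/2)
= floor(14/2)
= 7

7


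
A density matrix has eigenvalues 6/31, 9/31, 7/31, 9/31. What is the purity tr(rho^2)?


tr(rho^2) = sum of eigenvalues squared
= (6/31)^2 + (9/31)^2 + (7/31)^2 + (9/31)^2
= (36 + 81 + 49 + 81) / 961
= 247/961
= 0.2570

0.2570


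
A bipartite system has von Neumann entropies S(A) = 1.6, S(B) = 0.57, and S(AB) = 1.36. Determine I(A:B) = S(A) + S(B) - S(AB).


I(A:B) = S(A) + S(B) - S(AB)
= 1.6 + 0.57 - 1.36
= 0.8100

0.8100


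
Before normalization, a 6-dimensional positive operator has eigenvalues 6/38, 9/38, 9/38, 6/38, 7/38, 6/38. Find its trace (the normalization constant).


tr(M) = sum of eigenvalues
= 6/38 + 9/38 + 9/38 + 6/38 + 7/38 + 6/38
= 43/38
= 1.1316

1.1316


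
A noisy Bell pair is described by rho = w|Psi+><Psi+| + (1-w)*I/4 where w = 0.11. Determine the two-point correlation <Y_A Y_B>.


|Psi+> = (|01> + |10>)/sqrt(2)
For the pure Bell state, <Y_A Y_B> = +1 (Bell-state Pauli correlator).
The maximally-mixed part I/4 has tr(I/4 * P tensor P) = 0 for any traceless Pauli P.
So <Y_A Y_B>_rho = w * (+1) + (1 - w) * 0
= 0.11 * (+1)
= 0.1100

0.1100


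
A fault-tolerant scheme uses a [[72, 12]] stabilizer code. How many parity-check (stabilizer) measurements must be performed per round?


For an [[n,k]] stabilizer code:
Number of stabilizer generators = n - k
= 72 - 12
= 60

60


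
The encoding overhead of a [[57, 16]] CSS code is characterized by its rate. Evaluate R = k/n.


Code rate R = k/n
= 16/57
= 0.2807

0.2807


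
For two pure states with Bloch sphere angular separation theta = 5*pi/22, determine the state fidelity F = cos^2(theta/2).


For states separated by angle theta on Bloch sphere:
F = cos^2(theta/2)
theta = 5*pi/22 = 0.7140
theta/2 = 0.3570
cos(theta/2) = 0.9369
F = 0.8779

0.8779


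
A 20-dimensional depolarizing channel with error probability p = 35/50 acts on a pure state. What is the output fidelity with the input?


F = (1-p) + p/d
= (1 - 0.7000) + 0.7000/20
= 0.3000 + 0.0350
= 0.3350

0.3350


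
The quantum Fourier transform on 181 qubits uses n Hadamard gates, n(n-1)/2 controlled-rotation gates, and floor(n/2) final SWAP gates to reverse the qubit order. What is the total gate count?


Hadamard gates: 181
Controlled rotations: n*(n-1)/2 = 181*180/2 = 16290
SWAP gates: floor(n/2) = floor(181/2) = 90
Total = 181 + 16290 + 90
= 16561

16561


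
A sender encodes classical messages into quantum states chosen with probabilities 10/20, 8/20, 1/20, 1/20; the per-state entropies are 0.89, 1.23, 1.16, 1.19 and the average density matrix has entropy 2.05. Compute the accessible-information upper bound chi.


chi = S(rho) - sum_i p_i * S(rho_i)
Weighted entropy = 10/20 * 0.89 + 8/20 * 1.23 + 1/20 * 1.16 + 1/20 * 1.19
= 1.0545
chi = 2.05 - 1.0545
= 0.9955

0.9955


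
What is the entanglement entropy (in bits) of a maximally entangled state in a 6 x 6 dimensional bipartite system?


For a maximally entangled state in d x d:
S = log2(d) = log2(6)
= 2.5850

2.5850


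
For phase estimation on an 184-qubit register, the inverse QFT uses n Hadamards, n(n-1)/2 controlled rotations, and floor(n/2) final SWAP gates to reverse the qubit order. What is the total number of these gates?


Hadamard gates: 184
Controlled rotations: n*(n-1)/2 = 184*183/2 = 16836
SWAP gates: floor(n/2) = floor(184/2) = 92
Total = 184 + 16836 + 92
= 17112

17112


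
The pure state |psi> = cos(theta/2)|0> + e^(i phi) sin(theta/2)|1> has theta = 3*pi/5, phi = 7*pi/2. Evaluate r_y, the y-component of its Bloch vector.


theta = 1.8850, phi = 10.9956
r_y = sin(theta)*sin(phi) = 0.9511 * -1.0000
r_y = -0.9511

-0.9511


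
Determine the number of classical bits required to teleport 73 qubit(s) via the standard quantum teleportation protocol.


Quantum teleportation requires 2 classical bits per qubit teleported.
73 qubit(s) -> 2 * 73 = 146 classical bits

146


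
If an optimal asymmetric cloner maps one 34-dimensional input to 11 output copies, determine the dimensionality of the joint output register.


Output space = H^(tensor 11) where dim(H) = 34
dim = 34^11
= 1156 (after 2 factors)
= 39304 (after 3 factors)
= 1336336 (after 4 factors)
= 45435424 (after 5 factors)
= 1544804416 (after 6 factors)
= 52523350144 (after 7 factors)
= 1785793904896 (after 8 factors)
= 60716992766464 (after 9 factors)
= 2064377754059776 (after 10 factors)
= 70188843638032384 (after 11 factors)
= 70188843638032384

70188843638032384


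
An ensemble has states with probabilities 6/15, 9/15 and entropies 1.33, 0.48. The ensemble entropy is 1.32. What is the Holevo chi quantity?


chi = S(rho) - sum_i p_i * S(rho_i)
Weighted entropy = 6/15 * 1.33 + 9/15 * 0.48
= 0.8200
chi = 1.32 - 0.8200
= 0.5000

0.5000


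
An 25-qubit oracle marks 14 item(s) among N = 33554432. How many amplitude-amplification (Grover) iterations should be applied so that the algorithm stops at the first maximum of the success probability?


After j Grover iterations the success probability is P(j) = sin^2((2j+1)*theta), where sin(theta) = sqrt(k/N).
N = 2^25 = 33554432, k = 14
sin(theta) = sqrt(k/N) = 0.0006459353787
theta = arcsin(sqrt(k/N)) = 0.0006459354236 rad
P(j) reaches its first maximum when (2j+1)*theta is as close as possible to pi/2, i.e. j = round(pi/(4*theta) - 1/2).
pi/(4*theta) - 1/2 = 1215.4082
(For comparison, the common estimate pi/4 * sqrt(N/k) = 1215.9083; the exact maximiser is used here.)
Optimal iterations = 1215

1215


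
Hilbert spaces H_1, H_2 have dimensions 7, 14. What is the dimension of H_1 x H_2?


dim(H_1 x H_2) = 7 * 14
= 98

98


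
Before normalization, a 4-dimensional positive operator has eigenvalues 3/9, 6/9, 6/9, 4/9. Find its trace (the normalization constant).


tr(M) = sum of eigenvalues
= 3/9 + 6/9 + 6/9 + 4/9
= 19/9
= 2.1111

2.1111


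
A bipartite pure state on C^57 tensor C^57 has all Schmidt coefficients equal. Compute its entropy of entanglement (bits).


For a maximally entangled state in d x d:
S = log2(d) = log2(57)
= 5.8329

5.8329


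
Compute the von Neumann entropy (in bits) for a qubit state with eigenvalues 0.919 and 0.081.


S = -p*log2(p) - (1-p)*log2(1-p)
p = 0.9190, 1-p = 0.0810
= -0.9190 * log2(0.9190) - 0.0810 * log2(0.0810)
= -(-0.1120) - (-0.2937)
= 0.4057

0.4057


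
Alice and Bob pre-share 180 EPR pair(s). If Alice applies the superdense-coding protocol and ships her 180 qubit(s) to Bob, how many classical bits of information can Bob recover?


Superdense coding allows 2 classical bits per shared entangled pair.
180 pair(s) -> 2 * 180 = 360 classical bits

360


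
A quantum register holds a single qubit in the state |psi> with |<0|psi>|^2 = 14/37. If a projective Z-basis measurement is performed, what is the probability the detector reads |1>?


|alpha|^2 = 14/37 = 0.3784
|beta|^2 = 1 - 14/37 = 23/37 = 0.6216
P(|1>) = |beta|^2 = 0.6216

0.6216


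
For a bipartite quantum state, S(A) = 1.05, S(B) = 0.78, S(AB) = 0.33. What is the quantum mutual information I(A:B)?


I(A:B) = S(A) + S(B) - S(AB)
= 1.05 + 0.78 - 0.33
= 1.5000

1.5000


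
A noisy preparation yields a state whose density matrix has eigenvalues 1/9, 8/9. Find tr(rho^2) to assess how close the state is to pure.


tr(rho^2) = sum of eigenvalues squared
= (1/9)^2 + (8/9)^2
= (1 + 64) / 81
= 65/81
= 0.8025

0.8025


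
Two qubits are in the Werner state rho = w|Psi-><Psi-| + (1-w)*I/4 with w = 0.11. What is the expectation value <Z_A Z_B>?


|Psi-> = (|01> - |10>)/sqrt(2)
For the pure Bell state, <Z_A Z_B> = -1 (Bell-state Pauli correlator).
The maximally-mixed part I/4 has tr(I/4 * P tensor P) = 0 for any traceless Pauli P.
So <Z_A Z_B>_rho = w * (-1) + (1 - w) * 0
= 0.11 * (-1)
= -0.1100

-0.1100


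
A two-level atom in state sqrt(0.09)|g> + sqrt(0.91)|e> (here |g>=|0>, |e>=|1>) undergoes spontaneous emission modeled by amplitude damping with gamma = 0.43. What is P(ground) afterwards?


For amplitude damping with parameter gamma on state sqrt(a)|0> + sqrt(b)|1>:
alpha^2 = 0.09, beta^2 = 0.91
P(|0>) = alpha^2 + gamma * beta^2
= 0.09 + 0.43 * 0.91
= 0.09 + 0.3913
= 0.4813

0.4813


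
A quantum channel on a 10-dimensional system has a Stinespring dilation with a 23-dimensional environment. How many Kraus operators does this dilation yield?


Tracing out the environment in an orthonormal basis {|i>_E} gives Kraus operators K_i = <i|_E U |0>_E.
Number of Kraus operators = dim(H_env) = d_env
= 23

23


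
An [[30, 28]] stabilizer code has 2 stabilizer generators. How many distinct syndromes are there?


Each stabilizer generator gives a binary (+1 or -1) measurement outcome.
With 2 independent generators:
Total syndromes = 2^2
= 4

4


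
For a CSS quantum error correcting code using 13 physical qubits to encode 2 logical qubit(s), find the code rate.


Code rate R = k/n
= 2/13
= 0.1538

0.1538


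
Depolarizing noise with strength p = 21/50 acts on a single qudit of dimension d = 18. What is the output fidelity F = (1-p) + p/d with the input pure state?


F = (1-p) + p/d
= (1 - 0.4200) + 0.4200/18
= 0.5800 + 0.0233
= 0.6033

0.6033


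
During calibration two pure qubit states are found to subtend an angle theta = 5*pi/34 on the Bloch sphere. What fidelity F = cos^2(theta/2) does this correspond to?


For states separated by angle theta on Bloch sphere:
F = cos^2(theta/2)
theta = 5*pi/34 = 0.4620
theta/2 = 0.2310
cos(theta/2) = 0.9734
F = 0.9476

0.9476


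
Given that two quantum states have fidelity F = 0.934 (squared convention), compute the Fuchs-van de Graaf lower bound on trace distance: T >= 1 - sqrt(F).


Fuchs-van de Graaf (squared-fidelity convention): 1 - sqrt(F) <= T <= sqrt(1 - F).
Lower bound: T >= 1 - sqrt(F)
sqrt(F) = sqrt(0.934) = 0.9664
T >= 1 - 0.9664
T >= 0.0336

0.0336


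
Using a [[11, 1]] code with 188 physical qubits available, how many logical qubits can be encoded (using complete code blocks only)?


Each code block uses 11 physical qubits for 1 logical qubit(s).
Number of complete blocks = floor(188 / 11) = 17
Logical qubits = 17 * 1
= 17

17


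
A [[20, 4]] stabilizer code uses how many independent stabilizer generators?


For an [[n,k]] stabilizer code:
Number of stabilizer generators = n - k
= 20 - 4
= 16

16


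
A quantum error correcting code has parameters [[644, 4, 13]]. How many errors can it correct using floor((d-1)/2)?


Code parameters: [[644, 4, 13]], distance d = 13.
Number of correctable errors = floor((d-1)/2)
= floor((13 - 1)/2)
= floor(12/2)
= 6

6


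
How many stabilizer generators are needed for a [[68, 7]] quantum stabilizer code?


For an [[n,k]] stabilizer code:
Number of stabilizer generators = n - k
= 68 - 7
= 61

61


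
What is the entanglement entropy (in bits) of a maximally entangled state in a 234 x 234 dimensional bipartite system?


For a maximally entangled state in d x d:
S = log2(d) = log2(234)
= 7.8704

7.8704


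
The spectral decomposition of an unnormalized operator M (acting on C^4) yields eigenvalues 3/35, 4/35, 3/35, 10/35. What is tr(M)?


tr(M) = sum of eigenvalues
= 3/35 + 4/35 + 3/35 + 10/35
= 20/35
= 0.5714

0.5714


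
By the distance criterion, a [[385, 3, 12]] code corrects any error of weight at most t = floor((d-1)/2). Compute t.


Code parameters: [[385, 3, 12]], distance d = 12.
Number of correctable errors = floor((d-1)/2)
= floor((12 - 1)/2)
= floor(11/2)
= 5

5


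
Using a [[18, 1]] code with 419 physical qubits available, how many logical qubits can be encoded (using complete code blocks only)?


Each code block uses 18 physical qubits for 1 logical qubit(s).
Number of complete blocks = floor(419 / 18) = 23
Logical qubits = 23 * 1
= 23

23


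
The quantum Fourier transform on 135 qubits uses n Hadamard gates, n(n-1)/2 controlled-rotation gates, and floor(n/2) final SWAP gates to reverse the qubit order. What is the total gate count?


Hadamard gates: 135
Controlled rotations: n*(n-1)/2 = 135*134/2 = 9045
SWAP gates: floor(n/2) = floor(135/2) = 67
Total = 135 + 9045 + 67
= 9247

9247


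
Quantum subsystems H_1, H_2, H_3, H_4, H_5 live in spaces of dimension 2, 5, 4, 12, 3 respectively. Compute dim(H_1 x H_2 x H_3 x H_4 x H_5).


dim(H_1 x H_2 x H_3 x H_4 x H_5) = 2 * 5 * 4 * 12 * 3
= 10 * 4 * 12 * 3
= 40 * 12 * 3
= 480 * 3
= 1440

1440


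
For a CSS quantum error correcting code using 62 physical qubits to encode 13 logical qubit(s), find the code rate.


Code rate R = k/n
= 13/62
= 0.2097

0.2097


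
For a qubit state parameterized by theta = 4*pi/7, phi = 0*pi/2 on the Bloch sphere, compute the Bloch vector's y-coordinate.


theta = 1.7952, phi = 0.0000
r_y = sin(theta)*sin(phi) = 0.9749 * 0.0000
r_y = 0.0000

0.0000


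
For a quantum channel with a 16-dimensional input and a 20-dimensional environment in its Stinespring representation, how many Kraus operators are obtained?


Tracing out the environment in an orthonormal basis {|i>_E} gives Kraus operators K_i = <i|_E U |0>_E.
Number of Kraus operators = dim(H_env) = d_env
= 20

20


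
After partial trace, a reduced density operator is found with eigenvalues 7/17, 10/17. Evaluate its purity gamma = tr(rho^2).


tr(rho^2) = sum of eigenvalues squared
= (7/17)^2 + (10/17)^2
= (49 + 100) / 289
= 149/289
= 0.5156

0.5156


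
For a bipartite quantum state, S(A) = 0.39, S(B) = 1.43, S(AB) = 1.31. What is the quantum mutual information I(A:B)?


I(A:B) = S(A) + S(B) - S(AB)
= 0.39 + 1.43 - 1.31
= 0.5100

0.5100


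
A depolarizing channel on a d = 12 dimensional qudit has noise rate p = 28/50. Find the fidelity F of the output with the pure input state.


F = (1-p) + p/d
= (1 - 0.5600) + 0.5600/12
= 0.4400 + 0.0467
= 0.4867

0.4867


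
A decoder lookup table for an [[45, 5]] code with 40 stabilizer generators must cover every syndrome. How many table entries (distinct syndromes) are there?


Each stabilizer generator gives a binary (+1 or -1) measurement outcome.
With 40 independent generators:
Total syndromes = 2^40
= 1099511627776

1099511627776


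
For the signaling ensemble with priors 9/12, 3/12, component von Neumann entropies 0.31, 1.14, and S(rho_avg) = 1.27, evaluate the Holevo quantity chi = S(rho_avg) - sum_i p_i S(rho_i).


chi = S(rho) - sum_i p_i * S(rho_i)
Weighted entropy = 9/12 * 0.31 + 3/12 * 1.14
= 0.5175
chi = 1.27 - 0.5175
= 0.7525

0.7525


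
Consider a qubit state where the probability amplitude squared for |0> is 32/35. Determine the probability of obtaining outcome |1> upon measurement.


|alpha|^2 = 32/35 = 0.9143
|beta|^2 = 1 - 32/35 = 3/35 = 0.0857
P(|1>) = |beta|^2 = 0.0857

0.0857


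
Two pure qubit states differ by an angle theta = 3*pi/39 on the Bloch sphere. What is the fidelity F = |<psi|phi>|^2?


For states separated by angle theta on Bloch sphere:
F = cos^2(theta/2)
theta = 3*pi/39 = 0.2417
theta/2 = 0.1208
cos(theta/2) = 0.9927
F = 0.9855

0.9855


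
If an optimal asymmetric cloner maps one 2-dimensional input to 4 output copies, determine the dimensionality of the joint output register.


Output space = H^(tensor 4) where dim(H) = 2
dim = 2^4
= 4 (after 2 factors)
= 8 (after 3 factors)
= 16 (after 4 factors)
= 16

16


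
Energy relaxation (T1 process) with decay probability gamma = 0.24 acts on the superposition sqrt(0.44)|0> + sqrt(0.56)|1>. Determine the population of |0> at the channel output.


For amplitude damping with parameter gamma on state sqrt(a)|0> + sqrt(b)|1>:
alpha^2 = 0.44, beta^2 = 0.56
P(|0>) = alpha^2 + gamma * beta^2
= 0.44 + 0.24 * 0.56
= 0.44 + 0.1344
= 0.5744

0.5744


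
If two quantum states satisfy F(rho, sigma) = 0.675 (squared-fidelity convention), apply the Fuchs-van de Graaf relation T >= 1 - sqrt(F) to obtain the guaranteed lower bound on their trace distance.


Fuchs-van de Graaf (squared-fidelity convention): 1 - sqrt(F) <= T <= sqrt(1 - F).
Lower bound: T >= 1 - sqrt(F)
sqrt(F) = sqrt(0.675) = 0.8216
T >= 1 - 0.8216
T >= 0.1784

0.1784


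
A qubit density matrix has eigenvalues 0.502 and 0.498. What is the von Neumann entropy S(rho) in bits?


S = -p*log2(p) - (1-p)*log2(1-p)
p = 0.5020, 1-p = 0.4980
= -0.5020 * log2(0.5020) - 0.4980 * log2(0.4980)
= -(-0.4991) - (-0.5009)
= 1.0000

1.0000


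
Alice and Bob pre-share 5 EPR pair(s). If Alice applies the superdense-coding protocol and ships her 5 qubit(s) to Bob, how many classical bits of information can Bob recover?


Superdense coding allows 2 classical bits per shared entangled pair.
5 pair(s) -> 2 * 5 = 10 classical bits

10


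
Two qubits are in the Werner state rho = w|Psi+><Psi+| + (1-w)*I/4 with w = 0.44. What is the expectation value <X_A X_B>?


|Psi+> = (|01> + |10>)/sqrt(2)
For the pure Bell state, <X_A X_B> = +1 (Bell-state Pauli correlator).
The maximally-mixed part I/4 has tr(I/4 * P tensor P) = 0 for any traceless Pauli P.
So <X_A X_B>_rho = w * (+1) + (1 - w) * 0
= 0.44 * (+1)
= 0.4400

0.4400


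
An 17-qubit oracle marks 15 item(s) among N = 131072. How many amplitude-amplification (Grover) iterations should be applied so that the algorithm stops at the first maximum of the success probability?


After j Grover iterations the success probability is P(j) = sin^2((2j+1)*theta), where sin(theta) = sqrt(k/N).
N = 2^17 = 131072, k = 15
sin(theta) = sqrt(k/N) = 0.0106977062
theta = arcsin(sqrt(k/N)) = 0.01069791025 rad
P(j) reaches its first maximum when (2j+1)*theta is as close as possible to pi/2, i.e. j = round(pi/(4*theta) - 1/2).
pi/(4*theta) - 1/2 = 72.9160
(For comparison, the common estimate pi/4 * sqrt(N/k) = 73.4174; the exact maximiser is used here.)
Optimal iterations = 73

73


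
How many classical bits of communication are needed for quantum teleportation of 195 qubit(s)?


Quantum teleportation requires 2 classical bits per qubit teleported.
195 qubit(s) -> 2 * 195 = 390 classical bits

390


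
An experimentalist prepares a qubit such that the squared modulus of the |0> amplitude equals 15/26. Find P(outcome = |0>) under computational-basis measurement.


|alpha|^2 = 15/26 = 0.5769
|beta|^2 = 1 - 15/26 = 11/26 = 0.4231
P(|0>) = |alpha|^2 = 0.5769

0.5769


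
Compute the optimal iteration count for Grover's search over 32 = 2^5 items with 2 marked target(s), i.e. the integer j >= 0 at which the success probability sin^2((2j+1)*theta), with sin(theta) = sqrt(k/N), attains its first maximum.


After j Grover iterations the success probability is P(j) = sin^2((2j+1)*theta), where sin(theta) = sqrt(k/N).
N = 2^5 = 32, k = 2
sin(theta) = sqrt(k/N) = 0.25
theta = arcsin(sqrt(k/N)) = 0.2526802551 rad
P(j) reaches its first maximum when (2j+1)*theta is as close as possible to pi/2, i.e. j = round(pi/(4*theta) - 1/2).
pi/(4*theta) - 1/2 = 2.6083
(For comparison, the common estimate pi/4 * sqrt(N/k) = 3.1416; the exact maximiser is used here.)
Optimal iterations = 3

3


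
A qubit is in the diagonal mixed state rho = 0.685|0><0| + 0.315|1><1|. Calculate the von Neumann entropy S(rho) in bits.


S = -p*log2(p) - (1-p)*log2(1-p)
p = 0.6850, 1-p = 0.3150
= -0.6850 * log2(0.6850) - 0.3150 * log2(0.3150)
= -(-0.3739) - (-0.5250)
= 0.8989

0.8989


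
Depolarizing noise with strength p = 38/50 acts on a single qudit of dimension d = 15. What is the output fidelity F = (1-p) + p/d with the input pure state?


F = (1-p) + p/d
= (1 - 0.7600) + 0.7600/15
= 0.2400 + 0.0507
= 0.2907

0.2907


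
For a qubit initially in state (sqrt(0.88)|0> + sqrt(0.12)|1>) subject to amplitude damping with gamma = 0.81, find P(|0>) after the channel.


For amplitude damping with parameter gamma on state sqrt(a)|0> + sqrt(b)|1>:
alpha^2 = 0.88, beta^2 = 0.12
P(|0>) = alpha^2 + gamma * beta^2
= 0.88 + 0.81 * 0.12
= 0.88 + 0.0972
= 0.9772

0.9772


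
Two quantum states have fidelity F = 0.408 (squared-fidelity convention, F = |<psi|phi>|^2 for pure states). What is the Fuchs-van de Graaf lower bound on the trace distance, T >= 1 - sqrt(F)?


Fuchs-van de Graaf (squared-fidelity convention): 1 - sqrt(F) <= T <= sqrt(1 - F).
Lower bound: T >= 1 - sqrt(F)
sqrt(F) = sqrt(0.408) = 0.6387
T >= 1 - 0.6387
T >= 0.3613

0.3613


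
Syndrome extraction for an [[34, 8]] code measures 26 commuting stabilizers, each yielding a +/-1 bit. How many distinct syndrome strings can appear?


Each stabilizer generator gives a binary (+1 or -1) measurement outcome.
With 26 independent generators:
Total syndromes = 2^26
= 67108864

67108864


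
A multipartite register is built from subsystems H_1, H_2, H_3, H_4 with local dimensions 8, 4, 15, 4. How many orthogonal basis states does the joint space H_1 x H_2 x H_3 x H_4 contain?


dim(H_1 x H_2 x H_3 x H_4) = 8 * 4 * 15 * 4
= 32 * 15 * 4
= 480 * 4
= 1920

1920


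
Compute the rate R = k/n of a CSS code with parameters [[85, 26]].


Code rate R = k/n
= 26/85
= 0.3059

0.3059


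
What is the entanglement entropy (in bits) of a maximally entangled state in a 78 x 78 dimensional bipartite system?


For a maximally entangled state in d x d:
S = log2(d) = log2(78)
= 6.2854

6.2854


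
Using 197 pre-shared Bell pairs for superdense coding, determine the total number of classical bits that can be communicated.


Superdense coding allows 2 classical bits per shared entangled pair.
197 pair(s) -> 2 * 197 = 394 classical bits

394


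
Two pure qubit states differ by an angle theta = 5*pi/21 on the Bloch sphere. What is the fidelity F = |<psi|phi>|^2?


For states separated by angle theta on Bloch sphere:
F = cos^2(theta/2)
theta = 5*pi/21 = 0.7480
theta/2 = 0.3740
cos(theta/2) = 0.9309
F = 0.8665

0.8665


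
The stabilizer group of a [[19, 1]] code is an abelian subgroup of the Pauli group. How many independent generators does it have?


For an [[n,k]] stabilizer code:
Number of stabilizer generators = n - k
= 19 - 1
= 18

18


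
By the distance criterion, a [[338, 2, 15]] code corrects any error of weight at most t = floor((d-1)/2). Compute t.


Code parameters: [[338, 2, 15]], distance d = 15.
Number of correctable errors = floor((d-1)/2)
= floor((15 - 1)/2)
= floor(14/2)
= 7

7


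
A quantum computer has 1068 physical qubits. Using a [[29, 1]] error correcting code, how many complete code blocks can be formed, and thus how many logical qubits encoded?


Each code block uses 29 physical qubits for 1 logical qubit(s).
Number of complete blocks = floor(1068 / 29) = 36
Logical qubits = 36 * 1
= 36

36


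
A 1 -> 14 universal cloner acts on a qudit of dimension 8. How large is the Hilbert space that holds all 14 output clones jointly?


Output space = H^(tensor 14) where dim(H) = 8
dim = 8^14
= 64 (after 2 factors)
= 512 (after 3 factors)
= 4096 (after 4 factors)
= 32768 (after 5 factors)
= 262144 (after 6 factors)
= 2097152 (after 7 factors)
= 16777216 (after 8 factors)
= 134217728 (after 9 factors)
= 1073741824 (after 10 factors)
= 8589934592 (after 11 factors)
= 68719476736 (after 12 factors)
= 549755813888 (after 13 factors)
= 4398046511104 (after 14 factors)
= 4398046511104

4398046511104


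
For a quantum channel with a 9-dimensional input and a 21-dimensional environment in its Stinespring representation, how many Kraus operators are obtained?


Tracing out the environment in an orthonormal basis {|i>_E} gives Kraus operators K_i = <i|_E U |0>_E.
Number of Kraus operators = dim(H_env) = d_env
= 21

21


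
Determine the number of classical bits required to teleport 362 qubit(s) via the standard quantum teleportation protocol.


Quantum teleportation requires 2 classical bits per qubit teleported.
362 qubit(s) -> 2 * 362 = 724 classical bits

724


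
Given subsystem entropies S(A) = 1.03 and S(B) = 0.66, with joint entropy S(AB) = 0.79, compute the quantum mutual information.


I(A:B) = S(A) + S(B) - S(AB)
= 1.03 + 0.66 - 0.79
= 0.9000

0.9000


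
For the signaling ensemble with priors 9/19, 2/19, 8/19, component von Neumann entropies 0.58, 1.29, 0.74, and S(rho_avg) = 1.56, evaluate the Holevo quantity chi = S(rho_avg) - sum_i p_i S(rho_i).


chi = S(rho) - sum_i p_i * S(rho_i)
Weighted entropy = 9/19 * 0.58 + 2/19 * 1.29 + 8/19 * 0.74
= 0.7221
chi = 1.56 - 0.7221
= 0.8379

0.8379


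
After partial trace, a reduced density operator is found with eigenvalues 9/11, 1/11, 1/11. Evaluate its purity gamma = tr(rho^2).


tr(rho^2) = sum of eigenvalues squared
= (9/11)^2 + (1/11)^2 + (1/11)^2
= (81 + 1 + 1) / 121
= 83/121
= 0.6860

0.6860


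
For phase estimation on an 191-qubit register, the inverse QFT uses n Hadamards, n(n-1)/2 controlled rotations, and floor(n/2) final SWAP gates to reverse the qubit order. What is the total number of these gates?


Hadamard gates: 191
Controlled rotations: n*(n-1)/2 = 191*190/2 = 18145
SWAP gates: floor(n/2) = floor(191/2) = 95
Total = 191 + 18145 + 95
= 18431

18431


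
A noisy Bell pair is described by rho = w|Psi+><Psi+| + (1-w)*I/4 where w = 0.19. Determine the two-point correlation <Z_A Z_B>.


|Psi+> = (|01> + |10>)/sqrt(2)
For the pure Bell state, <Z_A Z_B> = -1 (Bell-state Pauli correlator).
The maximally-mixed part I/4 has tr(I/4 * P tensor P) = 0 for any traceless Pauli P.
So <Z_A Z_B>_rho = w * (-1) + (1 - w) * 0
= 0.19 * (-1)
= -0.1900

-0.1900


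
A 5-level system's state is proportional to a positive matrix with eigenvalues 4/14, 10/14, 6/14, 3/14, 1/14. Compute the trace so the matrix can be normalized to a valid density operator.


tr(M) = sum of eigenvalues
= 4/14 + 10/14 + 6/14 + 3/14 + 1/14
= 24/14
= 1.7143

1.7143


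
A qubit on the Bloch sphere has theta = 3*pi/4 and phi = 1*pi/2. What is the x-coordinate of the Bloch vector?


theta = 2.3562, phi = 1.5708
r_x = sin(theta)*cos(phi) = 0.7071 * 0.0000
r_x = 0.0000

0.0000


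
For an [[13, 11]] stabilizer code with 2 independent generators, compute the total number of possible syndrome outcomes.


Each stabilizer generator gives a binary (+1 or -1) measurement outcome.
With 2 independent generators:
Total syndromes = 2^2
= 4

4


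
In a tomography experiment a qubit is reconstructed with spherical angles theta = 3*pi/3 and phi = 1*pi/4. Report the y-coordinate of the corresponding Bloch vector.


theta = 3.1416, phi = 0.7854
r_y = sin(theta)*sin(phi) = 0.0000 * 0.7071
r_y = 0.0000

0.0000


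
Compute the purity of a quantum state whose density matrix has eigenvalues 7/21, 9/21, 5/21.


tr(rho^2) = sum of eigenvalues squared
= (7/21)^2 + (9/21)^2 + (5/21)^2
= (49 + 81 + 25) / 441
= 155/441
= 0.3515

0.3515


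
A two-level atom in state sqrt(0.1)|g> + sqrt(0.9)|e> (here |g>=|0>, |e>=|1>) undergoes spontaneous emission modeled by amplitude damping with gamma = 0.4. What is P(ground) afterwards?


For amplitude damping with parameter gamma on state sqrt(a)|0> + sqrt(b)|1>:
alpha^2 = 0.1, beta^2 = 0.9
P(|0>) = alpha^2 + gamma * beta^2
= 0.1 + 0.4 * 0.9
= 0.1 + 0.3600
= 0.4600

0.4600


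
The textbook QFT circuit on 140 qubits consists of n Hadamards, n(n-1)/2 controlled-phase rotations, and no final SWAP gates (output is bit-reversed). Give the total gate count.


Hadamard gates: 140
Controlled rotations: n*(n-1)/2 = 140*139/2 = 9730
SWAP gates: 0 (omitted)
Total = 140 + 9730
= 9870

9870


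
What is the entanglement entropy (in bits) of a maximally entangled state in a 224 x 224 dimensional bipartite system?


For a maximally entangled state in d x d:
S = log2(d) = log2(224)
= 7.8074

7.8074


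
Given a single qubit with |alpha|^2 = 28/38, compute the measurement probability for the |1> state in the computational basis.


|alpha|^2 = 28/38 = 0.7368
|beta|^2 = 1 - 28/38 = 10/38 = 0.2632
P(|1>) = |beta|^2 = 0.2632

0.2632


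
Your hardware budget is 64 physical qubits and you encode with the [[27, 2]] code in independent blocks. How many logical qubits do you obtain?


Each code block uses 27 physical qubits for 2 logical qubit(s).
Number of complete blocks = floor(64 / 27) = 2
Logical qubits = 2 * 2
= 4

4


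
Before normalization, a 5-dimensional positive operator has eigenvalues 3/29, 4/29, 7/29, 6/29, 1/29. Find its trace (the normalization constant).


tr(M) = sum of eigenvalues
= 3/29 + 4/29 + 7/29 + 6/29 + 1/29
= 21/29
= 0.7241

0.7241


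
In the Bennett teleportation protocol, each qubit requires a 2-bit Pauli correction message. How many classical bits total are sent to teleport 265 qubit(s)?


Quantum teleportation requires 2 classical bits per qubit teleported.
265 qubit(s) -> 2 * 265 = 530 classical bits

530


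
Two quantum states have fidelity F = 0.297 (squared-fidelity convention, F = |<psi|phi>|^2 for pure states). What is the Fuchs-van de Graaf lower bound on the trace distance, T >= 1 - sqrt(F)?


Fuchs-van de Graaf (squared-fidelity convention): 1 - sqrt(F) <= T <= sqrt(1 - F).
Lower bound: T >= 1 - sqrt(F)
sqrt(F) = sqrt(0.297) = 0.5450
T >= 1 - 0.5450
T >= 0.4550

0.4550


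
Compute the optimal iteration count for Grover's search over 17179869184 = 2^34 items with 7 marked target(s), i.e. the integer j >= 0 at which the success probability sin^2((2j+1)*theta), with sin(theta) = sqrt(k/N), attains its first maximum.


After j Grover iterations the success probability is P(j) = sin^2((2j+1)*theta), where sin(theta) = sqrt(k/N).
N = 2^34 = 17179869184, k = 7
sin(theta) = sqrt(k/N) = 2.018548058e-05
theta = arcsin(sqrt(k/N)) = 2.018548059e-05 rad
P(j) reaches its first maximum when (2j+1)*theta is as close as possible to pi/2, i.e. j = round(pi/(4*theta) - 1/2).
pi/(4*theta) - 1/2 = 38908.5644
(For comparison, the common estimate pi/4 * sqrt(N/k) = 38909.0644; the exact maximiser is used here.)
Optimal iterations = 38909

38909


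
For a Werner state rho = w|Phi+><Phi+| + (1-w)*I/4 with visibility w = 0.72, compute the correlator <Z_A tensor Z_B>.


|Phi+> = (|00> + |11>)/sqrt(2)
For the pure Bell state, <Z_A Z_B> = +1 (Bell-state Pauli correlator).
The maximally-mixed part I/4 has tr(I/4 * P tensor P) = 0 for any traceless Pauli P.
So <Z_A Z_B>_rho = w * (+1) + (1 - w) * 0
= 0.72 * (+1)
= 0.7200

0.7200


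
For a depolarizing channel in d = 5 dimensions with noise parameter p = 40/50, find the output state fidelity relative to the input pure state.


F = (1-p) + p/d
= (1 - 0.8000) + 0.8000/5
= 0.2000 + 0.1600
= 0.3600

0.3600


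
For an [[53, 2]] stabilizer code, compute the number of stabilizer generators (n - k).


For an [[n,k]] stabilizer code:
Number of stabilizer generators = n - k
= 53 - 2
= 51

51


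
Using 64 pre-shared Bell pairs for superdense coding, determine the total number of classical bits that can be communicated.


Superdense coding allows 2 classical bits per shared entangled pair.
64 pair(s) -> 2 * 64 = 128 classical bits

128


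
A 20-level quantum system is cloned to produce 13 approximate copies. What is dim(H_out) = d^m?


Output space = H^(tensor 13) where dim(H) = 20
dim = 20^13
= 400 (after 2 factors)
= 8000 (after 3 factors)
= 160000 (after 4 factors)
= 3200000 (after 5 factors)
= 64000000 (after 6 factors)
= 1280000000 (after 7 factors)
= 25600000000 (after 8 factors)
= 512000000000 (after 9 factors)
= 10240000000000 (after 10 factors)
= 204800000000000 (after 11 factors)
= 4096000000000000 (after 12 factors)
= 81920000000000000 (after 13 factors)
= 81920000000000000

81920000000000000
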